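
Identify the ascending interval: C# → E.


Solution.
Letter names: C → E spans 3 letter names → a 3rd
Semitones: C# → E = 3 half-steps
A 3rd of 3 semitones is a minor 3rd
= minor 3rd


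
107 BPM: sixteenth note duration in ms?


Step by step:
One quarter-note beat = 60000 / BPM = 60000 / 107 ms
Sixteenth note = 1/4 × quarter note
Duration = 1/4 × 60000 / 107 = 15000 / 107
= 140.2 ms


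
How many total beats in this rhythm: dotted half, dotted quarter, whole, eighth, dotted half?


Beat values:
  dotted half = 3 beats
  dotted quarter = 1.5 beats
  whole = 4 beats
  eighth = 0.5 beats
  dotted half = 3 beats
Sum = 3 + 1.5 + 4 + 0.5 + 3
= 12 beats


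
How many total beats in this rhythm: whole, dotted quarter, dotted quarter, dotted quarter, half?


Step by step:
Beat values:
  whole = 4 beats
  dotted quarter = 1.5 beats
  dotted quarter = 1.5 beats
  dotted quarter = 1.5 beats
  half = 2 beats
Sum = 4 + 1.5 + 1.5 + 1.5 + 2
= 10.5 beats


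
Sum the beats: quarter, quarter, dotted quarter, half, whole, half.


Step by step:
Beat values:
  quarter = 1 beat
  quarter = 1 beat
  dotted quarter = 1.5 beats
  half = 2 beats
  whole = 4 beats
  half = 2 beats
Sum = 1 + 1 + 1.5 + 2 + 4 + 2
= 11.5 beats


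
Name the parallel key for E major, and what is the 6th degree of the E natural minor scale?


Working:
Parallel keys share the same tonic but differ in mode
E major → parallel is E minor
E natural minor scale: E F# G A B C D
= E minor; 6th degree = C


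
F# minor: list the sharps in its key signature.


Sharp minor keys follow the circle of fifths: A(0), E(1), B(2), F#(3), C#(4), G#(5), D#(6), A#(7)
F# minor has 3 sharps
Order of sharps: F# C# G# D# A# E# B# → first 3: F#, C#, G#
= F#, C#, G#


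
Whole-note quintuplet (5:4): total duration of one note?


Let's work it out.
Quintuplet: 5 notes occupy the space of 4 whole notes
Space = 4 × 4 = 16 beats
Each quintuplet note = 16 / 5 = 16/5 beats
= 16/5 beats


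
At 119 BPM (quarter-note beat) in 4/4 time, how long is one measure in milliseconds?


Reasoning:
Quarter-note beat duration = 60000 / 119 ms
Beats per measure (4/4) = 4
One measure = 4 × 60000 / 119 = 240000 / 119 ms
= 2016.8 ms


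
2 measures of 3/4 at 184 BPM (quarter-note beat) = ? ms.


Step by step:
Quarter-note beat duration = 60000 / 184 ms
Beats per measure (3/4) = 3
One measure = 3 × 60000 / 184 = 180000 / 184 ms
2 measures = 2 × 180000 / 184 = 360000 / 184
= 1956.5 ms


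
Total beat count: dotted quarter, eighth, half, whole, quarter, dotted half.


Beat values:
  dotted quarter = 1.5 beats
  eighth = 0.5 beats
  half = 2 beats
  whole = 4 beats
  quarter = 1 beat
  dotted half = 3 beats
Sum = 1.5 + 0.5 + 2 + 4 + 1 + 3
= 12 beats


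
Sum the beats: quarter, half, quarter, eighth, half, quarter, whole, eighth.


Step by step:
Beat values:
  quarter = 1 beat
  half = 2 beats
  quarter = 1 beat
  eighth = 0.5 beats
  half = 2 beats
  quarter = 1 beat
  whole = 4 beats
  eighth = 0.5 beats
Sum = 1 + 2 + 1 + 0.5 + 2 + 1 + 4 + 0.5
= 12 beats


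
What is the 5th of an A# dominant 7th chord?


Dominant 7th chord = root + major 3rd + perfect 5th + minor 7th
Seventh chords stack in thirds, so the letter names are A-C-E-G
Root: A#
Major 3rd above A#: C##
Perfect 5th above A#: E#
Minor 7th above A#: G#
The 5th = E#


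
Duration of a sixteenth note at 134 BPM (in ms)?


Working:
One quarter-note beat = 60000 / BPM = 60000 / 134 ms
Sixteenth note = 1/4 × quarter note
Duration = 1/4 × 60000 / 134 = 15000 / 134
= 111.9 ms


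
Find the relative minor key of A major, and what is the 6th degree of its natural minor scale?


The relative minor shares the major's key signature and starts on its 6th degree
6th degree = a major 6th above the tonic; a major 6th above A is F#
→ relative minor of A major is F# minor
F# natural minor scale: F# G# A B C# D E
= F# minor; 6th degree = D


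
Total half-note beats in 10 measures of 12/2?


Time signature 12/2: the bottom number 2 means the half note gets one count
The top number 12 means 12 half-note beats per measure
Total = 12 × 10 measures
= 120 half-note beats


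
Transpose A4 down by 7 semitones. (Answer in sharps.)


Reasoning:
A4: chromatic position 9 in octave 4 → absolute = 4×12 + 9 = 57
Transpose down 7: 57 - 7 = 50
50 = 4×12 + 2 → D in octave 4
Result = D4


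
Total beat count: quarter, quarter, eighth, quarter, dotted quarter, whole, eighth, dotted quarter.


Solution.
Beat values:
  quarter = 1 beat
  quarter = 1 beat
  eighth = 0.5 beats
  quarter = 1 beat
  dotted quarter = 1.5 beats
  whole = 4 beats
  eighth = 0.5 beats
  dotted quarter = 1.5 beats
Sum = 1 + 1 + 0.5 + 1 + 1.5 + 4 + 0.5 + 1.5
= 11 beats


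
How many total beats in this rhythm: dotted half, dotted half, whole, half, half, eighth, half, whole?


Solution.
Beat values:
  dotted half = 3 beats
  dotted half = 3 beats
  whole = 4 beats
  half = 2 beats
  half = 2 beats
  eighth = 0.5 beats
  half = 2 beats
  whole = 4 beats
Sum = 3 + 3 + 4 + 2 + 2 + 0.5 + 2 + 4
= 20.5 beats


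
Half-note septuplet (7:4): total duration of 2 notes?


Working:
Septuplet: 7 notes occupy the space of 4 half notes
Space = 4 × 2 = 8 beats
Each septuplet note = 8 / 7 = 8/7 beats
2 notes = 2 × 8/7 = 16/7
= 16/7 beats


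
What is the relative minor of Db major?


Reasoning:
The relative minor shares the major's key signature and starts on its 6th degree
6th degree = a major 6th above the tonic; a major 6th above Db is Bb
→ relative minor of Db major is Bb minor
= Bb minor


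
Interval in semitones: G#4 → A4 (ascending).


Reasoning:
Absolute semitone position = octave×12 + chromatic position
G#4: 4×12 + 8 = 56
A4: 4×12 + 9 = 57
Difference = 57 - 56 = 1
= 1 semitone


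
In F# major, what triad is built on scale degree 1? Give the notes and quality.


Step by step:
F# major scale: F# G# A# B C# D# E#
Diatonic triad on degree 1 stacks scale notes 1, 3, 5: F# A# C#
F#→A# = 4 semitones; F#→C# = 7 semitones → major triad
= F# A# C# (major)


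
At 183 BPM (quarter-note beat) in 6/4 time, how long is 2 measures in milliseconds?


Quarter-note beat duration = 60000 / 183 ms
Beats per measure (6/4) = 6
One measure = 6 × 60000 / 183 = 360000 / 183 ms
2 measures = 2 × 360000 / 183 = 720000 / 183
= 3934.4 ms


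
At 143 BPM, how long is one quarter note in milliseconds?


Reasoning:
One quarter-note beat = 60000 / BPM = 60000 / 143 ms
Duration = 60000 / 143
= 419.6 ms


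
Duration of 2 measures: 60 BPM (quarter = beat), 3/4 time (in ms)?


Quarter-note beat duration = 60000 / 60 ms
Beats per measure (3/4) = 3
One measure = 3 × 60000 / 60 = 180000 / 60 ms
2 measures = 2 × 180000 / 60 = 360000 / 60
= 6000.0 ms


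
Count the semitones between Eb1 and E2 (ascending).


Let's work it out.
Absolute semitone position = octave×12 + chromatic position
Eb1: 1×12 + 3 = 15
E2: 2×12 + 4 = 28
Difference = 28 - 15 = 13
= 13 semitones


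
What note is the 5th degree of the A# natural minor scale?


Solution.
Natural minor scale pattern: W-H-W-W-H-W-W (2-1-2-2-1-2-2 semitones)
Starting from A#:
  A# + 2 semitones → B#
  B# + 1 semitone → C#
  C# + 2 semitones → D#
  D# + 2 semitones → E#
  E# + 1 semitone → F#
  F# + 2 semitones → G#
  G# + 2 semitones → A#
Scale: A# B# C# D# E# F# G#
Degree 5 = E#


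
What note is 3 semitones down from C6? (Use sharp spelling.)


Let's work it out.
C6: chromatic position 0 in octave 6 → absolute = 6×12 + 0 = 72
Transpose down 3: 72 - 3 = 69
69 = 5×12 + 9 → A in octave 5
Result = A5


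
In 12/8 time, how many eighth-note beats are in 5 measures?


Let's work it out.
Time signature 12/8: the bottom number 8 means the eighth note gets one count
The top number 12 means 12 eighth-note beats per measure
Total = 12 × 5 measures
= 60 eighth-note beats


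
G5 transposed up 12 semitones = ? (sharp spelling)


Step by step:
G5: chromatic position 7 in octave 5 → absolute = 5×12 + 7 = 67
Transpose up 12: 67 + 12 = 79
79 = 6×12 + 7 → G in octave 6
Result = G6


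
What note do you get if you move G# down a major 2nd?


Let's work it out.
major 2nd: 2 letter names, 2 semitones
Letter: G - 1 → F
Pitch: G# - 2 semitones, spelled as an F → F#
= F#


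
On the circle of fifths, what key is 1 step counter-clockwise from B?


Each counter-clockwise step moves down a perfect 5th (= up a perfect 4th)
From B: B → E
= E


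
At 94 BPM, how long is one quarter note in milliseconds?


Solution.
One quarter-note beat = 60000 / BPM = 60000 / 94 ms
Duration = 60000 / 94
= 638.3 ms


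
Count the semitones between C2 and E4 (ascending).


Reasoning:
Absolute semitone position = octave×12 + chromatic position
C2: 2×12 + 0 = 24
E4: 4×12 + 4 = 52
Difference = 52 - 24 = 28
= 28 semitones


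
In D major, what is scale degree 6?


Major scale pattern: W-W-H-W-W-W-H (2-2-1-2-2-2-1 semitones)
Starting from D:
  D + 2 semitones → E
  E + 2 semitones → F#
  F# + 1 semitone → G
  G + 2 semitones → A
  A + 2 semitones → B
  B + 2 semitones → C#
  C# + 1 semitone → D
Scale: D E F# G A B C#
Degree 6 = B


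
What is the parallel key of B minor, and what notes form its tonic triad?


Solution.
Parallel keys share the same tonic but differ in mode
B minor → parallel is B major
Tonic triad of B major = B D# F#
= B major; triad = B D# F#


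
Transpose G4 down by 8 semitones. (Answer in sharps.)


Reasoning:
G4: chromatic position 7 in octave 4 → absolute = 4×12 + 7 = 55
Transpose down 8: 55 - 8 = 47
47 = 3×12 + 11 → B in octave 3
Result = B3


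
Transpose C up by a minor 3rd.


Step by step:
minor 3rd: 3 letter names, 3 semitones
Letter: C + 2 → E
Pitch: C + 3 semitones, spelled as an E → Eb
= Eb


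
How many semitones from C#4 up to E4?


Reasoning:
Absolute semitone position = octave×12 + chromatic position
C#4: 4×12 + 1 = 49
E4: 4×12 + 4 = 52
Difference = 52 - 49 = 3
= 3 semitones


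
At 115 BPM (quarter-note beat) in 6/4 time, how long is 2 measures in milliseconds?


Quarter-note beat duration = 60000 / 115 ms
Beats per measure (6/4) = 6
One measure = 6 × 60000 / 115 = 360000 / 115 ms
2 measures = 2 × 360000 / 115 = 720000 / 115
= 6260.9 ms


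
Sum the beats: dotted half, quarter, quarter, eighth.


Beat values:
  dotted half = 3 beats
  quarter = 1 beat
  quarter = 1 beat
  eighth = 0.5 beats
Sum = 3 + 1 + 1 + 0.5
= 5.5 beats


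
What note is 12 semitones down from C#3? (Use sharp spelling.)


Let's work it out.
C#3: chromatic position 1 in octave 3 → absolute = 3×12 + 1 = 37
Transpose down 12: 37 - 12 = 25
25 = 2×12 + 1 → C# in octave 2
Result = C#2


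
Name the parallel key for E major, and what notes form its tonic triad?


Parallel keys share the same tonic but differ in mode
E major → parallel is E minor
Tonic triad of E minor = E G B
= E minor; triad = E G B


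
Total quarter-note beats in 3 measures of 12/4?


Solution.
Time signature 12/4: the bottom number 4 means the quarter note gets one count
The top number 12 means 12 quarter-note beats per measure
Total = 12 × 3 measures
= 36 quarter-note beats


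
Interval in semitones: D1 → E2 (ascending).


Absolute semitone position = octave×12 + chromatic position
D1: 1×12 + 2 = 14
E2: 2×12 + 4 = 28
Difference = 28 - 14 = 14
= 14 semitones


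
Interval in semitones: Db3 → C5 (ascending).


Working:
Absolute semitone position = octave×12 + chromatic position
Db3: 3×12 + 1 = 37
C5: 5×12 + 0 = 60
Difference = 60 - 37 = 23
= 23 semitones


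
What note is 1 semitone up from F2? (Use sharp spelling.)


Step by step:
F2: chromatic position 5 in octave 2 → absolute = 2×12 + 5 = 29
Transpose up 1: 29 + 1 = 30
30 = 2×12 + 6 → F# in octave 2
Result = F#2


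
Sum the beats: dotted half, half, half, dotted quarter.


Beat values:
  dotted half = 3 beats
  half = 2 beats
  half = 2 beats
  dotted quarter = 1.5 beats
Sum = 3 + 2 + 2 + 1.5
= 8.5 beats


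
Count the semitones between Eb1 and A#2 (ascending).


Absolute semitone position = octave×12 + chromatic position
Eb1: 1×12 + 3 = 15
A#2: 2×12 + 10 = 34
Difference = 34 - 15 = 19
= 19 semitones


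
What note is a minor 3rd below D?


Reasoning:
A 3rd spans 3 letter names, so from D we land on B
A minor 3rd = 3 semitones below D
Spell B at that pitch: B
= B


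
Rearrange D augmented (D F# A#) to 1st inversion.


Root position: D F# A#
1st inversion: move root up an octave
Bass note: F#
Notes (bottom to top) = F# A# D


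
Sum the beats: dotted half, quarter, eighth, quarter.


Beat values:
  dotted half = 3 beats
  quarter = 1 beat
  eighth = 0.5 beats
  quarter = 1 beat
Sum = 3 + 1 + 0.5 + 1
= 5.5 beats


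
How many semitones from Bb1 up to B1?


Reasoning:
Absolute semitone position = octave×12 + chromatic position
Bb1: 1×12 + 10 = 22
B1: 1×12 + 11 = 23
Difference = 23 - 22 = 1
= 1 semitone


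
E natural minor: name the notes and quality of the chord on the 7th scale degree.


E natural minor scale: E F# G A B C D
Diatonic triad on degree 7 stacks scale notes 7, 2, 4: D F# A
D→F# = 4 semitones; D→A = 7 semitones → major triad
= D F# A (major)


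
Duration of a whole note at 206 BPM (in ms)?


Reasoning:
One quarter-note beat = 60000 / BPM = 60000 / 206 ms
Whole note = 4 × quarter note
Duration = 4 × 60000 / 206 = 240000 / 206
= 1165.0 ms


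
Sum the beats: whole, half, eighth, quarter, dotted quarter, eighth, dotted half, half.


Reasoning:
Beat values:
  whole = 4 beats
  half = 2 beats
  eighth = 0.5 beats
  quarter = 1 beat
  dotted quarter = 1.5 beats
  eighth = 0.5 beats
  dotted half = 3 beats
  half = 2 beats
Sum = 4 + 2 + 0.5 + 1 + 1.5 + 0.5 + 3 + 2
= 14.5 beats


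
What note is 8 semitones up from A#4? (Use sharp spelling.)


Working:
A#4: chromatic position 10 in octave 4 → absolute = 4×12 + 10 = 58
Transpose up 8: 58 + 8 = 66
66 = 5×12 + 6 → F# in octave 5
Result = F#5


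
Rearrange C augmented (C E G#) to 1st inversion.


Working:
Root position: C E G#
1st inversion: move root up an octave
Bass note: E
Notes (bottom to top) = E G# C


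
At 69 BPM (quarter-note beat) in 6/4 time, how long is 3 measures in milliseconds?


Solution.
Quarter-note beat duration = 60000 / 69 ms
Beats per measure (6/4) = 6
One measure = 6 × 60000 / 69 = 360000 / 69 ms
3 measures = 3 × 360000 / 69 = 1080000 / 69
= 15652.2 ms


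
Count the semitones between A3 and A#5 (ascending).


Step by step:
Absolute semitone position = octave×12 + chromatic position
A3: 3×12 + 9 = 45
A#5: 5×12 + 10 = 70
Difference = 70 - 45 = 25
= 25 semitones


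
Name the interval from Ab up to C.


Working:
Letter names: A → C spans 3 letter names → a 3rd
Semitones: Ab → C = 4 half-steps
A 3rd of 4 semitones is a major 3rd
= major 3rd


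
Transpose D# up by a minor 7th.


Working:
minor 7th: 7 letter names, 10 semitones
Letter: D + 6 → C
Pitch: D# + 10 semitones, spelled as a C → C#
= C#


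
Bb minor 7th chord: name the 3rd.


Reasoning:
Minor 7th chord = root + minor 3rd + perfect 5th + minor 7th
Seventh chords stack in thirds, so the letter names are B-D-F-A
Root: Bb
Minor 3rd above Bb: Db
Perfect 5th above Bb: F
Minor 7th above Bb: Ab
The 3rd = Db


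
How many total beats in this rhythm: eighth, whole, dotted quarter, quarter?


Solution.
Beat values:
  eighth = 0.5 beats
  whole = 4 beats
  dotted quarter = 1.5 beats
  quarter = 1 beat
Sum = 0.5 + 4 + 1.5 + 1
= 7 beats


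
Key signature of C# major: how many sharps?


Reasoning:
Sharp major keys follow the circle of fifths: C(0), G(1), D(2), A(3), E(4), B(5), F#(6), C#(7)
C# major has 7 sharps
Order of sharps: F# C# G# D# A# E# B# → first 7: F#, C#, G#, D#, A#, E#, B#
= 7 sharps


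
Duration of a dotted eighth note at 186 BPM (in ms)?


One quarter-note beat = 60000 / BPM = 60000 / 186 ms
Dotted eighth note = 3/4 × quarter note
Duration = 3/4 × 60000 / 186 = 45000 / 186
= 241.9 ms


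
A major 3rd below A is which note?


A 3rd spans 3 letter names, so from A we land on F
A major 3rd = 4 semitones below A
Spell F at that pitch: F
= F


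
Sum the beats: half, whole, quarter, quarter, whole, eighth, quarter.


Reasoning:
Beat values:
  half = 2 beats
  whole = 4 beats
  quarter = 1 beat
  quarter = 1 beat
  whole = 4 beats
  eighth = 0.5 beats
  quarter = 1 beat
Sum = 2 + 4 + 1 + 1 + 4 + 0.5 + 1
= 13.5 beats


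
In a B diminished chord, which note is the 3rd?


Let's work it out.
Diminished triad = root + minor 3rd (3 semitones) + diminished 5th (6 semitones)
A triad on B stacks thirds, so the chord tones use letter names B-D-F
Root: B
Minor 3rd above B: D
Diminished 5th above B: F
The 3rd = D


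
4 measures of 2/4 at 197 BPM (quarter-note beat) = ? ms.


Working:
Quarter-note beat duration = 60000 / 197 ms
Beats per measure (2/4) = 2
One measure = 2 × 60000 / 197 = 120000 / 197 ms
4 measures = 4 × 120000 / 197 = 480000 / 197
= 2436.5 ms


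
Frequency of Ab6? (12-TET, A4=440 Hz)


Solution.
f = 440 × 2^(n/12) where n = semitones from A4
Ab6: 23 semitones from A4
f = 440 × 2^(23/12)
f = 1661.22 Hz


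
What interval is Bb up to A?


Let's work it out.
Letter names: B → A spans 7 letter names → a 7th
Semitones: Bb → A = 11 half-steps
A 7th of 11 semitones is a major 7th
= major 7th


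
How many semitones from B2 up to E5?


Absolute semitone position = octave×12 + chromatic position
B2: 2×12 + 11 = 35
E5: 5×12 + 4 = 64
Difference = 64 - 35 = 29
= 29 semitones


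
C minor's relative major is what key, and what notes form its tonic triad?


Solution.
The relative major shares the key signature and is a minor 3rd above the minor tonic
A minor 3rd above C is Eb
→ relative major of C minor is Eb major
Tonic triad of Eb major = root + major 3rd + perfect 5th = Eb G Bb
= Eb major; triad = Eb G Bb


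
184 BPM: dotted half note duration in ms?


One quarter-note beat = 60000 / BPM = 60000 / 184 ms
Dotted half note = 3 × quarter note
Duration = 3 × 60000 / 184 = 180000 / 184
= 978.3 ms


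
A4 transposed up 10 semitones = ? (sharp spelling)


A4: chromatic position 9 in octave 4 → absolute = 4×12 + 9 = 57
Transpose up 10: 57 + 10 = 67
67 = 5×12 + 7 → G in octave 5
Result = G5


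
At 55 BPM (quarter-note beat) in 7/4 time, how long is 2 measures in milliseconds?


Quarter-note beat duration = 60000 / 55 ms
Beats per measure (7/4) = 7
One measure = 7 × 60000 / 55 = 420000 / 55 ms
2 measures = 2 × 420000 / 55 = 840000 / 55
= 15272.7 ms


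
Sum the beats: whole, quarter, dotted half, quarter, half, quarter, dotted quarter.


Beat values:
  whole = 4 beats
  quarter = 1 beat
  dotted half = 3 beats
  quarter = 1 beat
  half = 2 beats
  quarter = 1 beat
  dotted quarter = 1.5 beats
Sum = 4 + 1 + 3 + 1 + 2 + 1 + 1.5
= 13.5 beats


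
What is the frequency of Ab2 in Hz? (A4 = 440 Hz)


Let's work it out.
f = 440 × 2^(n/12) where n = semitones from A4
Ab2: -25 semitones from A4
f = 440 × 2^(-25/12)
f = 103.83 Hz


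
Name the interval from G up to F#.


Reasoning:
Letter names: G → F spans 7 letter names → a 7th
Semitones: G → F# = 11 half-steps
A 7th of 11 semitones is a major 7th
= major 7th


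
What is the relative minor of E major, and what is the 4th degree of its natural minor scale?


Solution.
The relative minor shares the major's key signature and starts on its 6th degree
6th degree = a major 6th above the tonic; a major 6th above E is C#
→ relative minor of E major is C# minor
C# natural minor scale: C# D# E F# G# A B
= C# minor; 4th degree = F#


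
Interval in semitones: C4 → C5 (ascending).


Absolute semitone position = octave×12 + chromatic position
C4: 4×12 + 0 = 48
C5: 5×12 + 0 = 60
Difference = 60 - 48 = 12
= 12 semitones


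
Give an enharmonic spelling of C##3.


Solution.
Enharmonic notes sound the same pitch but are spelled with different letter names
C## and D name the same pitch class
= D3


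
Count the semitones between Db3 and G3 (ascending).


Absolute semitone position = octave×12 + chromatic position
Db3: 3×12 + 1 = 37
G3: 3×12 + 7 = 43
Difference = 43 - 37 = 6
= 6 semitones


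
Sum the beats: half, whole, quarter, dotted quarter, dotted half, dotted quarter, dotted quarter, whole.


Reasoning:
Beat values:
  half = 2 beats
  whole = 4 beats
  quarter = 1 beat
  dotted quarter = 1.5 beats
  dotted half = 3 beats
  dotted quarter = 1.5 beats
  dotted quarter = 1.5 beats
  whole = 4 beats
Sum = 2 + 4 + 1 + 1.5 + 3 + 1.5 + 1.5 + 4
= 18.5 beats


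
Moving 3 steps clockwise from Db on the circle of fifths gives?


Each clockwise step on the circle of fifths moves up a perfect 5th
From Db: Db → Ab → Eb → Bb
= Bb


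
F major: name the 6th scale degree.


Solution.
Major scale pattern: W-W-H-W-W-W-H (2-2-1-2-2-2-1 semitones)
Starting from F:
  F + 2 semitones → G
  G + 2 semitones → A
  A + 1 semitone → Bb
  Bb + 2 semitones → C
  C + 2 semitones → D
  D + 2 semitones → E
  E + 1 semitone → F
Scale: F G A Bb C D E
Degree 6 = D


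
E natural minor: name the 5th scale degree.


Let's work it out.
Natural minor scale pattern: W-H-W-W-H-W-W (2-1-2-2-1-2-2 semitones)
Starting from E:
  E + 2 semitones → F#
  F# + 1 semitone → G
  G + 2 semitones → A
  A + 2 semitones → B
  B + 1 semitone → C
  C + 2 semitones → D
  D + 2 semitones → E
Scale: E F# G A B C D
Degree 5 = B


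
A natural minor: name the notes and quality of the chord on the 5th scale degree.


Let's work it out.
A natural minor scale: A B C D E F G
Diatonic triad on degree 5 stacks scale notes 5, 7, 2: E G B
E→G = 3 semitones; E→B = 7 semitones → minor triad
= E G B (minor)


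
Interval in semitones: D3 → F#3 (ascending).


Solution.
Absolute semitone position = octave×12 + chromatic position
D3: 3×12 + 2 = 38
F#3: 3×12 + 6 = 42
Difference = 42 - 38 = 4
= 4 semitones


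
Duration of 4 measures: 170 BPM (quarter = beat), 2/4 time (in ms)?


Reasoning:
Quarter-note beat duration = 60000 / 170 ms
Beats per measure (2/4) = 2
One measure = 2 × 60000 / 170 = 120000 / 170 ms
4 measures = 4 × 120000 / 170 = 480000 / 170
= 2823.5 ms


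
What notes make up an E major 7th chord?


Major 7th chord = root + major 3rd + perfect 5th + major 7th
Seventh chords stack in thirds, so the letter names are E-G-B-D
Root: E
Major 3rd above E: G#
Perfect 5th above E: B
Major 7th above E: D#
Chord = E G# B D#


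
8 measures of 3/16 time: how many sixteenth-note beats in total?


Step by step:
Time signature 3/16: the bottom number 16 means the sixteenth note gets one count
The top number 3 means 3 sixteenth-note beats per measure
Total = 3 × 8 measures
= 24 sixteenth-note beats


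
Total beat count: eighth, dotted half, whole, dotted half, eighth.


Beat values:
  eighth = 0.5 beats
  dotted half = 3 beats
  whole = 4 beats
  dotted half = 3 beats
  eighth = 0.5 beats
Sum = 0.5 + 3 + 4 + 3 + 0.5
= 11 beats


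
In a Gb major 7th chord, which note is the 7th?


Reasoning:
Major 7th chord = root + major 3rd + perfect 5th + major 7th
Seventh chords stack in thirds, so the letter names are G-B-D-F
Root: Gb
Major 3rd above Gb: Bb
Perfect 5th above Gb: Db
Major 7th above Gb: F
The 7th = F


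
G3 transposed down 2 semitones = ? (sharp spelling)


Working:
G3: chromatic position 7 in octave 3 → absolute = 3×12 + 7 = 43
Transpose down 2: 43 - 2 = 41
41 = 3×12 + 5 → F in octave 3
Result = F3


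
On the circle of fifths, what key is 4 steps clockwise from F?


Let's work it out.
Each clockwise step on the circle of fifths moves up a perfect 5th
From F: F → C → G → D → A
= A


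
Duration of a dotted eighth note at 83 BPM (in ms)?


Step by step:
One quarter-note beat = 60000 / BPM = 60000 / 83 ms
Dotted eighth note = 3/4 × quarter note
Duration = 3/4 × 60000 / 83 = 45000 / 83
= 542.2 ms


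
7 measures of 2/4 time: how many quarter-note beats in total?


Working:
Time signature 2/4: the bottom number 4 means the quarter note gets one count
The top number 2 means 2 quarter-note beats per measure
Total = 2 × 7 measures
= 14 quarter-note beats


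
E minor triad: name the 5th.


Minor triad = root + minor 3rd (3 semitones) + perfect 5th (7 semitones)
A triad on E stacks thirds, so the chord tones use letter names E-G-B
Root: E
Minor 3rd above E: G
Perfect 5th above E: B
The 5th = B


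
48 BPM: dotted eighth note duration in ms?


Step by step:
One quarter-note beat = 60000 / BPM = 60000 / 48 ms
Dotted eighth note = 3/4 × quarter note
Duration = 3/4 × 60000 / 48 = 45000 / 48
= 937.5 ms


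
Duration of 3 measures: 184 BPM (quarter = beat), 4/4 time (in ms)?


Solution.
Quarter-note beat duration = 60000 / 184 ms
Beats per measure (4/4) = 4
One measure = 4 × 60000 / 184 = 240000 / 184 ms
3 measures = 3 × 240000 / 184 = 720000 / 184
= 3913.0 ms


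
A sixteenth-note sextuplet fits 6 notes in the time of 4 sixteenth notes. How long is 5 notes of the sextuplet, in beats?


Working:
Sextuplet: 6 notes occupy the space of 4 sixteenth notes
Space = 4 × 1/4 = 1 beat
Each sextuplet note = 1 / 6 = 1/6 beats
5 notes = 5 × 1/6 = 5/6
= 5/6 beats


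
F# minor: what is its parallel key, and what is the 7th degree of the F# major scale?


Step by step:
Parallel keys share the same tonic but differ in mode
F# minor → parallel is F# major
F# major scale: F# G# A# B C# D# E#
= F# major; 7th degree = E#


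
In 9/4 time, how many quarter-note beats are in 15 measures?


Solution.
Time signature 9/4: the bottom number 4 means the quarter note gets one count
The top number 9 means 9 quarter-note beats per measure
Total = 9 × 15 measures
= 135 quarter-note beats


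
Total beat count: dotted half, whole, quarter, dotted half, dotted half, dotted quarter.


Reasoning:
Beat values:
  dotted half = 3 beats
  whole = 4 beats
  quarter = 1 beat
  dotted half = 3 beats
  dotted half = 3 beats
  dotted quarter = 1.5 beats
Sum = 3 + 4 + 1 + 3 + 3 + 1.5
= 15.5 beats


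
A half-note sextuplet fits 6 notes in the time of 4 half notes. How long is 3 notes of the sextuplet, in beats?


Sextuplet: 6 notes occupy the space of 4 half notes
Space = 4 × 2 = 8 beats
Each sextuplet note = 8 / 6 = 4/3 beats
3 notes = 3 × 4/3 = 4
= 4 beats


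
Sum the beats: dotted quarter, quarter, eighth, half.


Beat values:
  dotted quarter = 1.5 beats
  quarter = 1 beat
  eighth = 0.5 beats
  half = 2 beats
Sum = 1.5 + 1 + 0.5 + 2
= 5 beats


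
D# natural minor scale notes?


Natural minor scale pattern: W-H-W-W-H-W-W (2-1-2-2-1-2-2 semitones)
Starting from D#:
  D# + 2 semitones → E#
  E# + 1 semitone → F#
  F# + 2 semitones → G#
  G# + 2 semitones → A#
  A# + 1 semitone → B
  B + 2 semitones → C#
  C# + 2 semitones → D#
Scale = D# E# F# G# A# B C#


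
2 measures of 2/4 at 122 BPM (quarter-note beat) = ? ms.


Quarter-note beat duration = 60000 / 122 ms
Beats per measure (2/4) = 2
One measure = 2 × 60000 / 122 = 120000 / 122 ms
2 measures = 2 × 120000 / 122 = 240000 / 122
= 1967.2 ms


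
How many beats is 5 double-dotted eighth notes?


Solution.
Base eighth note = 1/2 beats
Dot 1 adds half the previous value: +1/4
Dot 2 adds half the previous value: +1/8
One double-dotted eighth = 1/2 + 1/4 + 1/8 = 7/8
5 of them = 5 × 7/8 = 35/8
= 35/8 beats


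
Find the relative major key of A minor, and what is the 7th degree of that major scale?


Let's work it out.
The relative major shares the key signature and is a minor 3rd above the minor tonic
A minor 3rd above A is C
→ relative major of A minor is C major
C major scale: C D E F G A B
= C major; 7th degree = B


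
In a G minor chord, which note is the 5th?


Reasoning:
Minor triad = root + minor 3rd (3 semitones) + perfect 5th (7 semitones)
A triad on G stacks thirds, so the chord tones use letter names G-B-D
Root: G
Minor 3rd above G: Bb
Perfect 5th above G: D
The 5th = D


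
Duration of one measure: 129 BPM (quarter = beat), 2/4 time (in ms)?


Working:
Quarter-note beat duration = 60000 / 129 ms
Beats per measure (2/4) = 2
One measure = 2 × 60000 / 129 = 120000 / 129 ms
= 930.2 ms


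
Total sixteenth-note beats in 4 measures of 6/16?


Working:
Time signature 6/16: the bottom number 16 means the sixteenth note gets one count
The top number 6 means 6 sixteenth-note beats per measure
Total = 6 × 4 measures
= 24 sixteenth-note beats


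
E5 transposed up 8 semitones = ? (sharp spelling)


E5: chromatic position 4 in octave 5 → absolute = 5×12 + 4 = 64
Transpose up 8: 64 + 8 = 72
72 = 6×12 + 0 → C in octave 6
Result = C6


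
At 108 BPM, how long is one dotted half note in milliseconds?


Reasoning:
One quarter-note beat = 60000 / BPM = 60000 / 108 ms
Dotted half note = 3 × quarter note
Duration = 3 × 60000 / 108 = 180000 / 108
= 1666.7 ms


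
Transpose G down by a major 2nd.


major 2nd: 2 letter names, 2 semitones
Letter: G - 1 → F
Pitch: G - 2 semitones, spelled as an F → F
= F


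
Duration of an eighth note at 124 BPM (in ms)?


Solution.
One quarter-note beat = 60000 / BPM = 60000 / 124 ms
Eighth note = 1/2 × quarter note
Duration = 1/2 × 60000 / 124 = 30000 / 124
= 241.9 ms


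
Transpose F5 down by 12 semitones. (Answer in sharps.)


Working:
F5: chromatic position 5 in octave 5 → absolute = 5×12 + 5 = 65
Transpose down 12: 65 - 12 = 53
53 = 4×12 + 5 → F in octave 4
Result = F4


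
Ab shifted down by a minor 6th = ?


Solution.
minor 6th: 6 letter names, 8 semitones
Letter: A - 5 → C
Pitch: Ab - 8 semitones, spelled as a C → C
= C


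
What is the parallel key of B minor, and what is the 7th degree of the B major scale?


Working:
Parallel keys share the same tonic but differ in mode
B minor → parallel is B major
B major scale: B C# D# E F# G# A#
= B major; 7th degree = A#


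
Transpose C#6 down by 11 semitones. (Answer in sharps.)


C#6: chromatic position 1 in octave 6 → absolute = 6×12 + 1 = 73
Transpose down 11: 73 - 11 = 62
62 = 5×12 + 2 → D in octave 5
Result = D5


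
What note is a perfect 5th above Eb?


A 5th spans 5 letter names, so from E we land on B
A perfect 5th = 7 semitones above Eb
Spell B at that pitch: Bb
= Bb


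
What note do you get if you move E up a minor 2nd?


minor 2nd: 2 letter names, 1 semitones
Letter: E + 1 → F
Pitch: E + 1 semitones, spelled as an F → F
= F


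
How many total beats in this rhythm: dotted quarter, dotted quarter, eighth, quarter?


Solution.
Beat values:
  dotted quarter = 1.5 beats
  dotted quarter = 1.5 beats
  eighth = 0.5 beats
  quarter = 1 beat
Sum = 1.5 + 1.5 + 0.5 + 1
= 4.5 beats


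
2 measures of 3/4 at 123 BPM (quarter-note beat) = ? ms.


Step by step:
Quarter-note beat duration = 60000 / 123 ms
Beats per measure (3/4) = 3
One measure = 3 × 60000 / 123 = 180000 / 123 ms
2 measures = 2 × 180000 / 123 = 360000 / 123
= 2926.8 ms


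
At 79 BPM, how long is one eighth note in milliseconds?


Reasoning:
One quarter-note beat = 60000 / BPM = 60000 / 79 ms
Eighth note = 1/2 × quarter note
Duration = 1/2 × 60000 / 79 = 30000 / 79
= 379.7 ms


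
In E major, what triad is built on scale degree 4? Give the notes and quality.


E major scale: E F# G# A B C# D#
Diatonic triad on degree 4 stacks scale notes 4, 6, 1: A C# E
A→C# = 4 semitones; A→E = 7 semitones → major triad
= A C# E (major)


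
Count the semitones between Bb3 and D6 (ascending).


Absolute semitone position = octave×12 + chromatic position
Bb3: 3×12 + 10 = 46
D6: 6×12 + 2 = 74
Difference = 74 - 46 = 28
= 28 semitones


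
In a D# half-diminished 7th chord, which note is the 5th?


Let's work it out.
Half-diminished 7th chord = root + minor 3rd + diminished 5th + minor 7th
Seventh chords stack in thirds, so the letter names are D-F-A-C
Root: D#
Minor 3rd above D#: F#
Diminished 5th above D#: A
Minor 7th above D#: C#
The 5th = A


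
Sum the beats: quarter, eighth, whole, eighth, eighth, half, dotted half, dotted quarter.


Reasoning:
Beat values:
  quarter = 1 beat
  eighth = 0.5 beats
  whole = 4 beats
  eighth = 0.5 beats
  eighth = 0.5 beats
  half = 2 beats
  dotted half = 3 beats
  dotted quarter = 1.5 beats
Sum = 1 + 0.5 + 4 + 0.5 + 0.5 + 2 + 3 + 1.5
= 13 beats


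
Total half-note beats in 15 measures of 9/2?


Time signature 9/2: the bottom number 2 means the half note gets one count
The top number 9 means 9 half-note beats per measure
Total = 9 × 15 measures
= 135 half-note beats


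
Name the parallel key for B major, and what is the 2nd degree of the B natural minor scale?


Let's work it out.
Parallel keys share the same tonic but differ in mode
B major → parallel is B minor
B natural minor scale: B C# D E F# G A
= B minor; 2nd degree = C#


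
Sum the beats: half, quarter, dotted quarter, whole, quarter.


Solution.
Beat values:
  half = 2 beats
  quarter = 1 beat
  dotted quarter = 1.5 beats
  whole = 4 beats
  quarter = 1 beat
Sum = 2 + 1 + 1.5 + 4 + 1
= 9.5 beats


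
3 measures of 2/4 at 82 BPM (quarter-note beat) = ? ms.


Quarter-note beat duration = 60000 / 82 ms
Beats per measure (2/4) = 2
One measure = 2 × 60000 / 82 = 120000 / 82 ms
3 measures = 3 × 120000 / 82 = 360000 / 82
= 4390.2 ms


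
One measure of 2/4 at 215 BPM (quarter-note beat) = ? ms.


Reasoning:
Quarter-note beat duration = 60000 / 215 ms
Beats per measure (2/4) = 2
One measure = 2 × 60000 / 215 = 120000 / 215 ms
= 558.1 ms


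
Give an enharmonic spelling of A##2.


Working:
Enharmonic notes sound the same pitch but are spelled with different letter names
A## and B name the same pitch class
= B2


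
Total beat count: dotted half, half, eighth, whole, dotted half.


Reasoning:
Beat values:
  dotted half = 3 beats
  half = 2 beats
  eighth = 0.5 beats
  whole = 4 beats
  dotted half = 3 beats
Sum = 3 + 2 + 0.5 + 4 + 3
= 12.5 beats


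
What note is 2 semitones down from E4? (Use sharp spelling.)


E4: chromatic position 4 in octave 4 → absolute = 4×12 + 4 = 52
Transpose down 2: 52 - 2 = 50
50 = 4×12 + 2 → D in octave 4
Result = D4


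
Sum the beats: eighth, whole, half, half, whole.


Solution.
Beat values:
  eighth = 0.5 beats
  whole = 4 beats
  half = 2 beats
  half = 2 beats
  whole = 4 beats
Sum = 0.5 + 4 + 2 + 2 + 4
= 12.5 beats


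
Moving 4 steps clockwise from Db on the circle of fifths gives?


Reasoning:
Each clockwise step on the circle of fifths moves up a perfect 5th
From Db: Db → Ab → Eb → Bb → F
= F


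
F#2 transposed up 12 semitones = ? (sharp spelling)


Solution.
F#2: chromatic position 6 in octave 2 → absolute = 2×12 + 6 = 30
Transpose up 12: 30 + 12 = 42
42 = 3×12 + 6 → F# in octave 3
Result = F#3


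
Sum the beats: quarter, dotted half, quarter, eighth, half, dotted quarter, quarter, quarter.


Reasoning:
Beat values:
  quarter = 1 beat
  dotted half = 3 beats
  quarter = 1 beat
  eighth = 0.5 beats
  half = 2 beats
  dotted quarter = 1.5 beats
  quarter = 1 beat
  quarter = 1 beat
Sum = 1 + 3 + 1 + 0.5 + 2 + 1.5 + 1 + 1
= 11 beats


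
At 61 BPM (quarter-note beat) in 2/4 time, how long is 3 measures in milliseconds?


Quarter-note beat duration = 60000 / 61 ms
Beats per measure (2/4) = 2
One measure = 2 × 60000 / 61 = 120000 / 61 ms
3 measures = 3 × 120000 / 61 = 360000 / 61
= 5901.6 ms


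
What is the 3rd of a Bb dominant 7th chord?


Step by step:
Dominant 7th chord = root + major 3rd + perfect 5th + minor 7th
Seventh chords stack in thirds, so the letter names are B-D-F-A
Root: Bb
Major 3rd above Bb: D
Perfect 5th above Bb: F
Minor 7th above Bb: Ab
The 3rd = D


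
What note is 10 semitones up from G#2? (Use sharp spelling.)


Step by step:
G#2: chromatic position 8 in octave 2 → absolute = 2×12 + 8 = 32
Transpose up 10: 32 + 10 = 42
42 = 3×12 + 6 → F# in octave 3
Result = F#3


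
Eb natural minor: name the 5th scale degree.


Natural minor scale pattern: W-H-W-W-H-W-W (2-1-2-2-1-2-2 semitones)
Starting from Eb:
  Eb + 2 semitones → F
  F + 1 semitone → Gb
  Gb + 2 semitones → Ab
  Ab + 2 semitones → Bb
  Bb + 1 semitone → Cb
  Cb + 2 semitones → Db
  Db + 2 semitones → Eb
Scale: Eb F Gb Ab Bb Cb Db
Degree 5 = Bb


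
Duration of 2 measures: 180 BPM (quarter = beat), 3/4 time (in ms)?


Quarter-note beat duration = 60000 / 180 ms
Beats per measure (3/4) = 3
One measure = 3 × 60000 / 180 = 180000 / 180 ms
2 measures = 2 × 180000 / 180 = 360000 / 180
= 2000.0 ms


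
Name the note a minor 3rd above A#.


Step by step:
A 3rd spans 3 letter names, so from A we land on C
A minor 3rd = 3 semitones above A#
Spell C at that pitch: C#
= C#


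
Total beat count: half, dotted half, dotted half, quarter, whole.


Reasoning:
Beat values:
  half = 2 beats
  dotted half = 3 beats
  dotted half = 3 beats
  quarter = 1 beat
  whole = 4 beats
Sum = 2 + 3 + 3 + 1 + 4
= 13 beats


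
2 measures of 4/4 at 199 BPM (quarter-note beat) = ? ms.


Quarter-note beat duration = 60000 / 199 ms
Beats per measure (4/4) = 4
One measure = 4 × 60000 / 199 = 240000 / 199 ms
2 measures = 2 × 240000 / 199 = 480000 / 199
= 2412.1 ms


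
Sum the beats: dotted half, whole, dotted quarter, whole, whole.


Beat values:
  dotted half = 3 beats
  whole = 4 beats
  dotted quarter = 1.5 beats
  whole = 4 beats
  whole = 4 beats
Sum = 3 + 4 + 1.5 + 4 + 4
= 16.5 beats


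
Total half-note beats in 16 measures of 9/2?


Let's work it out.
Time signature 9/2: the bottom number 2 means the half note gets one count
The top number 9 means 9 half-note beats per measure
Total = 9 × 16 measures
= 144 half-note beats


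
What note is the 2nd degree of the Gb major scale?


Working:
Major scale pattern: W-W-H-W-W-W-H (2-2-1-2-2-2-1 semitones)
Starting from Gb:
  Gb + 2 semitones → Ab
  Ab + 2 semitones → Bb
  Bb + 1 semitone → Cb
  Cb + 2 semitones → Db
  Db + 2 semitones → Eb
  Eb + 2 semitones → F
  F + 1 semitone → Gb
Scale: Gb Ab Bb Cb Db Eb F
Degree 2 = Ab


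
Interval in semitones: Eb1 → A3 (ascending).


Absolute semitone position = octave×12 + chromatic position
Eb1: 1×12 + 3 = 15
A3: 3×12 + 9 = 45
Difference = 45 - 15 = 30
= 30 semitones


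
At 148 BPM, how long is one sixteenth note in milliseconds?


Let's work it out.
One quarter-note beat = 60000 / BPM = 60000 / 148 ms
Sixteenth note = 1/4 × quarter note
Duration = 1/4 × 60000 / 148 = 15000 / 148
= 101.4 ms


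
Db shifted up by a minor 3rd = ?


Step by step:
minor 3rd: 3 letter names, 3 semitones
Letter: D + 2 → F
Pitch: Db + 3 semitones, spelled as an F → Fb
= Fb


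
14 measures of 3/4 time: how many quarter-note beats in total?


Time signature 3/4: the bottom number 4 means the quarter note gets one count
The top number 3 means 3 quarter-note beats per measure
Total = 3 × 14 measures
= 42 quarter-note beats


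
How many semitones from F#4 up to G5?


Step by step:
Absolute semitone position = octave×12 + chromatic position
F#4: 4×12 + 6 = 54
G5: 5×12 + 7 = 67
Difference = 67 - 54 = 13
= 13 semitones


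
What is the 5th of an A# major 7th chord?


Major 7th chord = root + major 3rd + perfect 5th + major 7th
Seventh chords stack in thirds, so the letter names are A-C-E-G
Root: A#
Major 3rd above A#: C##
Perfect 5th above A#: E#
Major 7th above A#: G##
The 5th = E#


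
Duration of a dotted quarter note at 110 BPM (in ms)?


Working:
One quarter-note beat = 60000 / BPM = 60000 / 110 ms
Dotted quarter note = 3/2 × quarter note
Duration = 3/2 × 60000 / 110 = 90000 / 110
= 818.2 ms
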